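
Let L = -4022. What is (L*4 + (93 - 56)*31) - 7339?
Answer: -22280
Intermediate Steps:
(L*4 + (93 - 56)*31) - 7339 = (-4022*4 + (93 - 56)*31) - 7339 = (-16088 + 37*31) - 7339 = (-16088 + 1147) - 7339 = -14941 - 7339 = -22280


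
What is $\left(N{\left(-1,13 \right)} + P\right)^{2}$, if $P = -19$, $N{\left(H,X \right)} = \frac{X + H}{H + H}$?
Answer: $625$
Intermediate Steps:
$N{\left(H,X \right)} = \frac{H + X}{2 H}$
$\left(N{\left(-1,13 \right)} + P\right)^{2} = \left(\frac{-1 + 13}{2 \left(-1\right)} - 19\right)^{2} = \left(\frac{1}{2} \left(-1\right) 12 - 19\right)^{2} = \left(-6 - 19\right)^{2} = \left(-25\right)^{2} = 625$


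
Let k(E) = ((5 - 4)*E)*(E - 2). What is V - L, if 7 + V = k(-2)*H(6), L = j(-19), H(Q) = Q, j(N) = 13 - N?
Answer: 9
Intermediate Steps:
k(E) = E*(-2 + E) (k(E) = (1*E)*(-2 + E) = E*(-2 + E))
L = 32 (L = 13 - 1*(-19) = 13 + 19 = 32)
V = 41 (V = -7 - 2*(-2 - 2)*6 = -7 - 2*(-4)*6 = -7 + 8*6 = -7 + 48 = 41)
V - L = 41 - 1*32 = 41 - 32 = 9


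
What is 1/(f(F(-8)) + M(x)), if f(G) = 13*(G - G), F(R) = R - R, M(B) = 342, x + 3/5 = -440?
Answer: 1/342 ≈ 0.0029240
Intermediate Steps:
x = -2203/5 (x = -⅗ - 440 = -2203/5 ≈ -440.60)
F(R) = 0
f(G) = 0 (f(G) = 13*0 = 0)
1/(f(F(-8)) + M(x)) = 1/(0 + 342) = 1/342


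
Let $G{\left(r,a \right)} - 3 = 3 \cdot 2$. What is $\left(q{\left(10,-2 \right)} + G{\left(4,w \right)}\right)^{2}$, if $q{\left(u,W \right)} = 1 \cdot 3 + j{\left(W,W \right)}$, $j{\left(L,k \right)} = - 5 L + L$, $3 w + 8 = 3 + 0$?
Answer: $400$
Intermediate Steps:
$w = - \frac{5}{3}$ ($w = - \frac{8}{3} + \frac{3 + 0}{3} = - \frac{8}{3} + \frac{1}{3} \cdot 3 = - \frac{8}{3} + 1 = - \frac{5}{3} \approx -1.6667$)
$j{\left(L,k \right)} = - 4 L$
$G{\left(r,a \right)} = 9$ ($G{\left(r,a \right)} = 3 + 3 \cdot 2 = 3 + 6 = 9$)
$q{\left(u,W \right)} = 3 - 4 W$ ($q{\left(u,W \right)} = 1 \cdot 3 - 4 W = 3 - 4 W$)
$\left(q{\left(10,-2 \right)} + G{\left(4,w \right)}\right)^{2} = \left(\left(3 - -8\right) + 9\right)^{2} = \left(\left(3 + 8\right) + 9\right)^{2} = \left(11 + 9\right)^{2} = 20^{2} = 400$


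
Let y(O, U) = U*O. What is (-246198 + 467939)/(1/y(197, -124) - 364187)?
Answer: -5416689148/8896360037 ≈ -0.60887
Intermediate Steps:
y(O, U) = O*U
(-246198 + 467939)/(1/y(197, -124) - 364187) = (-246198 + 467939)/(1/(197*(-124)) - 364187) = 221741/(1/(-24428) - 364187) = 221741/(-1/24428 - 364187) = 221741/(-8896360037/24428) = 221741*(-24428/8896360037) = -5416689148/8896360037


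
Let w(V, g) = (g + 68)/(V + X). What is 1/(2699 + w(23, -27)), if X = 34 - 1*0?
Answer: 57/153884 ≈ 0.00037041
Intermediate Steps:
X = 34 (X = 34 + 0 = 34)
w(V, g) = (68 + g)/(34 + V) (w(V, g) = (g + 68)/(V + 34) = (68 + g)/(34 + V))
1/(2699 + w(23, -27)) = 1/(2699 + (68 - 27)/(34 + 23)) = 1/(2699 + 41/57) = 1/(153884/57) = 57/153884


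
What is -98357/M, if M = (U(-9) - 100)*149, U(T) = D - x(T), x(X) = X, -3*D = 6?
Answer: 98357/13857 ≈ 7.0980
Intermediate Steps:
D = -2 (D = -⅓*6 = -2)
U(T) = -2 - T
M = -13857 (M = ((-2 - 1*(-9)) - 100)*149 = ((-2 + 9) - 100)*149 = (7 - 100)*149 = -93*149 = -13857)
-98357/M = -98357/(-13857) = -98357*(-1/13857) = 98357/13857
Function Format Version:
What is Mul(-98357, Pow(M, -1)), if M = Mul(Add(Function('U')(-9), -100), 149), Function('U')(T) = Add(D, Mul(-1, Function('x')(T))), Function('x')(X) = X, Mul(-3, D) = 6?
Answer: Rational(98357, 13857) ≈ 7.0980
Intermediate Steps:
D = -2 (D = Mul(Rational(-1, 3), 6) = -2)
Function('U')(T) = Add(-2, Mul(-1, T))
M = -13857 (M = Mul(Add(Add(-2, Mul(-1, -9)), -100), 149) = Mul(Add(Add(-2, 9), -100), 149) = Mul(Add(7, -100), 149) = Mul(-93, 149) = -13857)
Mul(-98357, Pow(M, -1)) = Mul(-98357, Pow(-13857, -1)) = Mul(-98357, Rational(-1, 13857)) = Rational(98357, 13857)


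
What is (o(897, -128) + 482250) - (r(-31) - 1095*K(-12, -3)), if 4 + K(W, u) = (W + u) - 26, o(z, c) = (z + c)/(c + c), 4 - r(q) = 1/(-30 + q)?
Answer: 6761227971/15616 ≈ 4.3297e+5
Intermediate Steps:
r(q) = 4 - 1/(-30 + q)
o(z, c) = (c + z)/(2*c) (o(z, c) = (c + z)/((2*c)) = (c + z)*(1/(2*c)) = (c + z)/(2*c))
K(W, u) = -30 + W + u (K(W, u) = -4 + ((W + u) - 26) = -4 + (-26 + W + u) = -30 + W + u)
(o(897, -128) + 482250) - (r(-31) - 1095*K(-12, -3)) = ((½)*(-128 + 897)/(-128) + 482250) - ((-121 + 4*(-31))/(-30 - 31) - 1095*(-30 - 12 - 3)) = ((½)*(-1/128)*769 + 482250) - ((-121 - 124)/(-61) - 1095*(-45)) = (-769/256 + 482250) - (-1/61*(-245) + 49275) = 123455231/256 - (245/61 + 49275) = 123455231/256 - 1*3006020/61 = 123455231/256 - 3006020/61 = 6761227971/15616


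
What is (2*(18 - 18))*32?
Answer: 0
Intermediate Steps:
(2*(18 - 18))*32 = (2*0)*32 = 0*32 = 0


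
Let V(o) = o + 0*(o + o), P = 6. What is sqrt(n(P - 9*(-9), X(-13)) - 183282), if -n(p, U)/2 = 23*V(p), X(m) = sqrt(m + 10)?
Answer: 2*I*sqrt(46821) ≈ 432.76*I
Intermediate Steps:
V(o) = o (V(o) = o + 0*(2*o) = o + 0 = o)
X(m) = sqrt(10 + m)
n(p, U) = -46*p
sqrt(n(P - 9*(-9), X(-13)) - 183282) = sqrt(-46*(6 - 9*(-9)) - 183282) = sqrt(-46*(6 + 81) - 183282) = sqrt(-46*87 - 183282) = sqrt(-4002 - 183282) = sqrt(-187284) = 2*I*sqrt(46821)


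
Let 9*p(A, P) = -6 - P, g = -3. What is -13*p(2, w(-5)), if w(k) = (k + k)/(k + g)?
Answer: 377/36 ≈ 10.472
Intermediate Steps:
w(k) = 2*k/(-3 + k) (w(k) = (k + k)/(k - 3) = (2*k)/(-3 + k) = 2*k/(-3 + k))
p(A, P) = -⅔ - P/9 (p(A, P) = (-6 - P)/9 = -⅔ - P/9)
-13*p(2, w(-5)) = -13*(-⅔ - 2*(-5)/(9*(-3 - 5))) = -13*(-⅔ - 2*(-5)/(9*(-8))) = -13*(-⅔ - 2*(-5)*(-1)/(9*8)) = -13*(-⅔ - ⅑*5/4) = -13*(-⅔ - 5/36) = -13*(-29/36) = 377/36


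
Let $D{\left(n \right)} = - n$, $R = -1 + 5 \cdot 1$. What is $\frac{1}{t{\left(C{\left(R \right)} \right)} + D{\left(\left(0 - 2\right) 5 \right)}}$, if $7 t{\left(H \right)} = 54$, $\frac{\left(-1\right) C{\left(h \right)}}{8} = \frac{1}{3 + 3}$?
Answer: $\frac{7}{124} \approx 0.056452$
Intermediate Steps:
$R = 4$ ($R = -1 + 5 = 4$)
$C{\left(h \right)} = - \frac{4}{3}$ ($C{\left(h \right)} = - \frac{8}{3 + 3} = - \frac{8}{6} = \left(-8\right) \frac{1}{6} = - \frac{4}{3}$)
$t{\left(H \right)} = \frac{54}{7}$ ($t{\left(H \right)} = \frac{1}{7} \cdot 54 = \frac{54}{7}$)
$\frac{1}{t{\left(C{\left(R \right)} \right)} + D{\left(\left(0 - 2\right) 5 \right)}} = \frac{1}{\frac{54}{7} - \left(0 - 2\right) 5} = \frac{1}{\frac{54}{7} - \left(-2\right) 5} = \frac{1}{\frac{54}{7} - -10} = \frac{1}{\frac{54}{7} + 10} = \frac{1}{\frac{124}{7}} = \frac{7}{124}$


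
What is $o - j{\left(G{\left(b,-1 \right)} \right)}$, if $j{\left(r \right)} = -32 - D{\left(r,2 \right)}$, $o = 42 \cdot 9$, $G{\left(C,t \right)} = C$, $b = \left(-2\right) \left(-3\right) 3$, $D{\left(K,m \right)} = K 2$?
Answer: $446$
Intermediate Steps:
$D{\left(K,m \right)} = 2 K$
$b = 18$ ($b = 6 \cdot 3 = 18$)
$o = 378$
$j{\left(r \right)} = -32 - 2 r$
$o - j{\left(G{\left(b,-1 \right)} \right)} = 378 - \left(-32 - 36\right) = 378 - -68 = 378 + 68 = 446$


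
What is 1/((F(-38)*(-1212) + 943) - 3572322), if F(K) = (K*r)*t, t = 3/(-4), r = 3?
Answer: -1/3675005 ≈ -2.7211e-7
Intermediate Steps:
t = -¾ (t = 3*(-¼) = -¾ ≈ -0.75000)
F(K) = -9*K/4 (F(K) = (K*3)*(-¾) = (3*K)*(-¾) = -9*K/4)
1/((F(-38)*(-1212) + 943) - 3572322) = 1/((-9/4*(-38)*(-1212) + 943) - 3572322) = 1/(((171/2)*(-1212) + 943) - 3572322) = 1/((-103626 + 943) - 3572322) = 1/(-102683 - 3572322) = 1/(-3675005) = -1/3675005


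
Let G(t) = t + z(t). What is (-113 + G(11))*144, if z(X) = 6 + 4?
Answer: -13248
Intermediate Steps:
z(X) = 10
G(t) = 10 + t (G(t) = t + 10 = 10 + t)
(-113 + G(11))*144 = (-113 + (10 + 11))*144 = (-113 + 21)*144 = -92*144 = -13248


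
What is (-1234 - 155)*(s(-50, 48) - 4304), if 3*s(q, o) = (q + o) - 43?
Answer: 5999091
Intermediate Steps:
s(q, o) = -43/3 + o/3 + q/3 (s(q, o) = ((q + o) - 43)/3 = ((o + q) - 43)/3 = (-43 + o + q)/3 = -43/3 + o/3 + q/3)
(-1234 - 155)*(s(-50, 48) - 4304) = (-1234 - 155)*((-43/3 + (⅓)*48 + (⅓)*(-50)) - 4304) = -1389*((-43/3 + 16 - 50/3) - 4304) = -1389*(-15 - 4304) = -1389*(-4319) = 5999091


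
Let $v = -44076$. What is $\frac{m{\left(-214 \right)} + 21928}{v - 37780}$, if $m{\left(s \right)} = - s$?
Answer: $- \frac{11071}{40928} \approx -0.2705$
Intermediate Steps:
$\frac{m{\left(-214 \right)} + 21928}{v - 37780} = \frac{\left(-1\right) \left(-214\right) + 21928}{-44076 - 37780} = \frac{214 + 21928}{-81856} = 22142 \left(- \frac{1}{81856}\right) = - \frac{11071}{40928}$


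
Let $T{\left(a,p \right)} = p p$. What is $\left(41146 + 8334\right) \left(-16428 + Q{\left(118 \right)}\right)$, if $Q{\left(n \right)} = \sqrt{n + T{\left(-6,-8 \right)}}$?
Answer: $-812857440 + 49480 \sqrt{182} \approx -8.1219 \cdot 10^{8}$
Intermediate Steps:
$T{\left(a,p \right)} = p^{2}$
$Q{\left(n \right)} = \sqrt{64 + n}$ ($Q{\left(n \right)} = \sqrt{n + \left(-8\right)^{2}} = \sqrt{n + 64} = \sqrt{64 + n}$)
$\left(41146 + 8334\right) \left(-16428 + Q{\left(118 \right)}\right) = \left(41146 + 8334\right) \left(-16428 + \sqrt{64 + 118}\right) = 49480 \left(-16428 + \sqrt{182}\right) = -812857440 + 49480 \sqrt{182}$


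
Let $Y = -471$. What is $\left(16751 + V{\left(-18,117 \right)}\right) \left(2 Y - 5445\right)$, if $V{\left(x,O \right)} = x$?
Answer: $-106873671$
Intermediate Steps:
$\left(16751 + V{\left(-18,117 \right)}\right) \left(2 Y - 5445\right) = \left(16751 - 18\right) \left(2 \left(-471\right) - 5445\right) = 16733 \left(-942 - 5445\right) = 16733 \left(-6387\right) = -106873671$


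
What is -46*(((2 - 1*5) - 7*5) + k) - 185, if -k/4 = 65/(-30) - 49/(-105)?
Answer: 6251/5 ≈ 1250.2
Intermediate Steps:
k = 34/5 (k = -4*(65/(-30) - 49/(-105)) = -4*(65*(-1/30) - 49*(-1/105)) = -4*(-13/6 + 7/15) = -4*(-17/10) = 34/5 ≈ 6.8000)
-46*(((2 - 1*5) - 7*5) + k) - 185 = -46*(((2 - 1*5) - 7*5) + 34/5) - 185 = -46*(((2 - 5) - 35) + 34/5) - 185 = -46*((-3 - 35) + 34/5) - 185 = -46*(-38 + 34/5) - 185 = -46*(-156/5) - 185 = 7176/5 - 185 = 6251/5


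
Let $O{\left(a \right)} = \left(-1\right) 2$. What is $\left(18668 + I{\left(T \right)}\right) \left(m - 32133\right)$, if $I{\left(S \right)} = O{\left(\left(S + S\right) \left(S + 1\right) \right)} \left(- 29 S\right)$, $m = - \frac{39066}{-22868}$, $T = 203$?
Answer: $- \frac{5592030845769}{5717} \approx -9.7814 \cdot 10^{8}$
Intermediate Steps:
$m = \frac{19533}{11434}$ ($m = \left(-39066\right) \left(- \frac{1}{22868}\right) = \frac{19533}{11434} \approx 1.7083$)
$O{\left(a \right)} = -2$
$I{\left(S \right)} = 58 S$ ($I{\left(S \right)} = - 2 \left(- 29 S\right) = 58 S$)
$\left(18668 + I{\left(T \right)}\right) \left(m - 32133\right) = \left(18668 + 58 \cdot 203\right) \left(\frac{19533}{11434} - 32133\right) = \left(18668 + 11774\right) \left(- \frac{367389189}{11434}\right) = 30442 \left(- \frac{367389189}{11434}\right) = - \frac{5592030845769}{5717}$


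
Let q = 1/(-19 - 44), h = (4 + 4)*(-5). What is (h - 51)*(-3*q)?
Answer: -13/3 ≈ -4.3333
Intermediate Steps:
h = -40 (h = 8*(-5) = -40)
q = -1/63 (q = 1/(-63) = -1/63 ≈ -0.015873)
(h - 51)*(-3*q) = (-40 - 51)*(-3*(-1/63)) = -91*1/21 = -13/3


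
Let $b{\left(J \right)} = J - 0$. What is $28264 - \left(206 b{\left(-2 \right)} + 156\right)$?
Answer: $28520$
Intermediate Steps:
$b{\left(J \right)} = J$ ($b{\left(J \right)} = J + 0 = J$)
$28264 - \left(206 b{\left(-2 \right)} + 156\right) = 28264 - \left(206 \left(-2\right) + 156\right) = 28264 - \left(-412 + 156\right) = 28264 - -256 = 28264 + 256 = 28520$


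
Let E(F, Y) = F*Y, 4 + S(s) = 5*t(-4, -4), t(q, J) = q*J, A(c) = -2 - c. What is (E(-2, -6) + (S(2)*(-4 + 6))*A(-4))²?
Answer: 99856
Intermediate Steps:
t(q, J) = J*q
S(s) = 76 (S(s) = -4 + 5*(-4*(-4)) = -4 + 5*16 = -4 + 80 = 76)
(E(-2, -6) + (S(2)*(-4 + 6))*A(-4))² = (-2*(-6) + (76*(-4 + 6))*(-2 - 1*(-4)))² = (12 + (76*2)*(-2 + 4))² = (12 + 152*2)² = (12 + 304)² = 316² = 99856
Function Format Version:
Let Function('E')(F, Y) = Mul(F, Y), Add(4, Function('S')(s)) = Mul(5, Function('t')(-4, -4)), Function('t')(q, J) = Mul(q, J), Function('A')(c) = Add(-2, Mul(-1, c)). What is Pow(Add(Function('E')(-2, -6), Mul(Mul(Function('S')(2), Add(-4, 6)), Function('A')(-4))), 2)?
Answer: 99856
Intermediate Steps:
Function('t')(q, J) = Mul(J, q)
Function('S')(s) = 76 (Function('S')(s) = Add(-4, Mul(5, Mul(-4, -4))) = Add(-4, Mul(5, 16)) = Add(-4, 80) = 76)
Pow(Add(Function('E')(-2, -6), Mul(Mul(Function('S')(2), Add(-4, 6)), Function('A')(-4))), 2) = Pow(Add(Mul(-2, -6), Mul(Mul(76, Add(-4, 6)), Add(-2, Mul(-1, -4)))), 2) = Pow(Add(12, Mul(Mul(76, 2), Add(-2, 4))), 2) = Pow(Add(12, Mul(152, 2)), 2) = Pow(Add(12, 304), 2) = Pow(316, 2) = 99856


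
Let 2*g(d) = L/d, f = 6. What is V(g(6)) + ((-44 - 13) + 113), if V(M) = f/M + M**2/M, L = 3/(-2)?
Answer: 63/8 ≈ 7.8750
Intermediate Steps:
L = -3/2 (L = 3*(-1/2) = -3/2 ≈ -1.5000)
g(d) = -3/(4*d) (g(d) = (-3/(2*d))/2 = -3/(4*d))
V(M) = M + 6/M (V(M) = 6/M + M**2/M = 6/M + M = M + 6/M)
V(g(6)) + ((-44 - 13) + 113) = (-3/4/6 + 6/((-3/4/6))) + ((-44 - 13) + 113) = (-3/4*1/6 + 6/((-3/4*1/6))) + (-57 + 113) = (-1/8 + 6/(-1/8)) + 56 = (-1/8 + 6*(-8)) + 56 = (-1/8 - 48) + 56 = -385/8 + 56 = 63/8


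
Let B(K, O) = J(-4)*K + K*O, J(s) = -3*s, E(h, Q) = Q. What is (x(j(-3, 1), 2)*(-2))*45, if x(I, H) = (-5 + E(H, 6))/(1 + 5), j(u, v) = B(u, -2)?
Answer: -15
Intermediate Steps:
B(K, O) = 12*K + K*O (B(K, O) = (-3*(-4))*K + K*O = 12*K + K*O)
j(u, v) = 10*u (j(u, v) = u*(12 - 2) = u*10 = 10*u)
x(I, H) = ⅙ (x(I, H) = (-5 + 6)/(1 + 5) = 1/6 = 1*(⅙) = ⅙)
(x(j(-3, 1), 2)*(-2))*45 = ((⅙)*(-2))*45 = -⅓*45 = -15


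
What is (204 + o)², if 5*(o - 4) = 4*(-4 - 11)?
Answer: 38416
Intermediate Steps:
o = -8 (o = 4 + (4*(-4 - 11))/5 = 4 + (4*(-15))/5 = 4 + (⅕)*(-60) = 4 - 12 = -8)
(204 + o)² = (204 - 8)² = 196² = 38416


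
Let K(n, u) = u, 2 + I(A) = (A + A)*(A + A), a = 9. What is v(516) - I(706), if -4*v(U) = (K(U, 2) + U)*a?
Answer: -3989815/2 ≈ -1.9949e+6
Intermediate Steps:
I(A) = -2 + 4*A² (I(A) = -2 + (A + A)*(A + A) = -2 + (2*A)*(2*A) = -2 + 4*A²)
v(U) = -9/2 - 9*U/4 (v(U) = -(2 + U)*9/4 = -(18 + 9*U)/4 = -9/2 - 9*U/4)
v(516) - I(706) = (-9/2 - 9/4*516) - (-2 + 4*706²) = (-9/2 - 1161) - (-2 + 4*498436) = -2331/2 - (-2 + 1993744) = -2331/2 - 1*1993742 = -2331/2 - 1993742 = -3989815/2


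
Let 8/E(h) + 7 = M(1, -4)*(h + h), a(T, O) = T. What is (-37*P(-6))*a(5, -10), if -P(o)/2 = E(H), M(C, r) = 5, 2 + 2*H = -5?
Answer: -1480/21 ≈ -70.476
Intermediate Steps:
H = -7/2 (H = -1 + (½)*(-5) = -1 - 5/2 = -7/2 ≈ -3.5000)
E(h) = 8/(-7 + 10*h) (E(h) = 8/(-7 + 5*(h + h)) = 8/(-7 + 5*(2*h)) = 8/(-7 + 10*h))
P(o) = 8/21 (P(o) = -16/(-7 + 10*(-7/2)) = -16/(-7 - 35) = -16/(-42) = -16*(-1)/42 = -2*(-4/21) = 8/21)
(-37*P(-6))*a(5, -10) = -37*8/21*5 = -296/21*5 = -1480/21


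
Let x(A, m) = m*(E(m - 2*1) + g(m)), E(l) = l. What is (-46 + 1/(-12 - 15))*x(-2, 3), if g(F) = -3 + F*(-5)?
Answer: 21131/9 ≈ 2347.9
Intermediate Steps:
g(F) = -3 - 5*F
x(A, m) = m*(-5 - 4*m) (x(A, m) = m*((m - 2*1) + (-3 - 5*m)) = m*((m - 2) + (-3 - 5*m)) = m*((-2 + m) + (-3 - 5*m)) = m*(-5 - 4*m))
(-46 + 1/(-12 - 15))*x(-2, 3) = (-46 + 1/(-12 - 15))*(-1*3*(5 + 4*3)) = (-46 + 1/(-27))*(-1*3*(5 + 12)) = (-46 - 1/27)*(-1*3*17) = -1243/27*(-51) = 21131/9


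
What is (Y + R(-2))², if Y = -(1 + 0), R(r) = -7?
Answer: 64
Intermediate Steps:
Y = -1 (Y = -1*1 = -1)
(Y + R(-2))² = (-1 - 7)² = (-8)² = 64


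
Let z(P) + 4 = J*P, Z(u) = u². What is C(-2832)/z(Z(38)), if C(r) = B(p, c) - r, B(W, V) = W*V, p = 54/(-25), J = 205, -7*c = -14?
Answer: 5891/616700 ≈ 0.0095524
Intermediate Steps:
c = 2 (c = -⅐*(-14) = 2)
p = -54/25 (p = 54*(-1/25) = -54/25 ≈ -2.1600)
B(W, V) = V*W
z(P) = -4 + 205*P
C(r) = -108/25 - r (C(r) = 2*(-54/25) - r = -108/25 - r)
C(-2832)/z(Z(38)) = (-108/25 - 1*(-2832))/(-4 + 205*38²) = (-108/25 + 2832)/(-4 + 205*1444) = 70692/(25*(-4 + 296020)) = (70692/25)/296016 = (70692/25)*(1/296016) = 5891/616700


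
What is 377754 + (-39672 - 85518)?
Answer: 252564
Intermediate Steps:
377754 + (-39672 - 85518) = 377754 - 125190 = 252564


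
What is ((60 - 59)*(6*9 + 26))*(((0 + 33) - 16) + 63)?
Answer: 6400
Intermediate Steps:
((60 - 59)*(6*9 + 26))*(((0 + 33) - 16) + 63) = (1*(54 + 26))*((33 - 16) + 63) = (1*80)*(17 + 63) = 80*80 = 6400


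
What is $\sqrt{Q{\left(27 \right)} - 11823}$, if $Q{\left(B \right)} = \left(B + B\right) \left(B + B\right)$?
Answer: $i \sqrt{8907} \approx 94.377 i$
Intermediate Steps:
$Q{\left(B \right)} = 4 B^{2}$ ($Q{\left(B \right)} = 2 B 2 B = 4 B^{2}$)
$\sqrt{Q{\left(27 \right)} - 11823} = \sqrt{4 \cdot 27^{2} - 11823} = \sqrt{4 \cdot 729 - 11823} = \sqrt{2916 - 11823} = \sqrt{-8907} = i \sqrt{8907}$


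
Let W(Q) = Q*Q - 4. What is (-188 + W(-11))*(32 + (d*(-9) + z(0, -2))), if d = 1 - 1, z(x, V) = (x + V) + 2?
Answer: -2272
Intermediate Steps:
W(Q) = -4 + Q² (W(Q) = Q² - 4 = -4 + Q²)
z(x, V) = 2 + V + x (z(x, V) = (V + x) + 2 = 2 + V + x)
d = 0
(-188 + W(-11))*(32 + (d*(-9) + z(0, -2))) = (-188 + (-4 + (-11)²))*(32 + (0*(-9) + (2 - 2 + 0))) = (-188 + (-4 + 121))*(32 + (0 + 0)) = (-188 + 117)*(32 + 0) = -71*32 = -2272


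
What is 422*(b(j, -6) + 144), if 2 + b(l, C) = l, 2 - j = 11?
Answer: 56126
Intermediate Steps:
j = -9 (j = 2 - 1*11 = 2 - 11 = -9)
b(l, C) = -2 + l
422*(b(j, -6) + 144) = 422*((-2 - 9) + 144) = 422*(-11 + 144) = 422*133 = 56126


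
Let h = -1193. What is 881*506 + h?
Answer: 444593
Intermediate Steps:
881*506 + h = 881*506 - 1193 = 445786 - 1193 = 444593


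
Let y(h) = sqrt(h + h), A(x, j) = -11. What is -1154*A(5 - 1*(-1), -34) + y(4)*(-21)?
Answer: 12694 - 42*sqrt(2) ≈ 12635.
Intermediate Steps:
y(h) = sqrt(2)*sqrt(h) (y(h) = sqrt(2*h) = sqrt(2)*sqrt(h))
-1154*A(5 - 1*(-1), -34) + y(4)*(-21) = -1154*(-11) + (sqrt(2)*sqrt(4))*(-21) = 12694 + (sqrt(2)*2)*(-21) = 12694 + (2*sqrt(2))*(-21) = 12694 - 42*sqrt(2)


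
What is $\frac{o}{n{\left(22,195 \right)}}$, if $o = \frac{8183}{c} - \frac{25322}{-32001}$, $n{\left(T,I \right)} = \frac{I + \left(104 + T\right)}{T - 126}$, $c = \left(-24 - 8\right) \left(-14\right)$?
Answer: $- \frac{507387101}{82178568} \approx -6.1742$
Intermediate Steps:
$c = 448$ ($c = \left(-32\right) \left(-14\right) = 448$)
$n{\left(T,I \right)} = \frac{104 + I + T}{-126 + T}$
$o = \frac{39029777}{2048064}$ ($o = \frac{8183}{448} - \frac{25322}{-32001} = 8183 \cdot \frac{1}{448} - - \frac{25322}{32001} = \frac{1169}{64} + \frac{25322}{32001} = \frac{39029777}{2048064} \approx 19.057$)
$\frac{o}{n{\left(22,195 \right)}} = \frac{39029777}{2048064 \frac{104 + 195 + 22}{-126 + 22}} = \frac{39029777}{2048064 \frac{1}{-104} \cdot 321} = \frac{39029777}{2048064 \left(\left(- \frac{1}{104}\right) 321\right)} = \frac{39029777}{2048064 \left(- \frac{321}{104}\right)} = \frac{39029777}{2048064} \left(- \frac{104}{321}\right) = - \frac{507387101}{82178568}$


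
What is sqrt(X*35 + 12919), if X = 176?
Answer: sqrt(19079) ≈ 138.13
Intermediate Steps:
sqrt(X*35 + 12919) = sqrt(176*35 + 12919) = sqrt(6160 + 12919) = sqrt(19079)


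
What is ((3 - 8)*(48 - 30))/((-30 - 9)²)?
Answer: -10/169 ≈ -0.059172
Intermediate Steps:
((3 - 8)*(48 - 30))/((-30 - 9)²) = (-5*18)/((-39)²) = -90/1521 = -90*1/1521 = -10/169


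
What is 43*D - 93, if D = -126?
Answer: -5511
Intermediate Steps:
43*D - 93 = 43*(-126) - 93 = -5418 - 93 = -5511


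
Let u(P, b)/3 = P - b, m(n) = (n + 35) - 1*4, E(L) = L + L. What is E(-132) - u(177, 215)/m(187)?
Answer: -28719/109 ≈ -263.48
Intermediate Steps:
E(L) = 2*L
m(n) = 31 + n (m(n) = (35 + n) - 4 = 31 + n)
u(P, b) = -3*b + 3*P (u(P, b) = 3*(P - b) = -3*b + 3*P)
E(-132) - u(177, 215)/m(187) = 2*(-132) - (-3*215 + 3*177)/(31 + 187) = -264 - (-645 + 531)/218 = -264 - (-114)/218 = -264 - 1*(-57/109) = -264 + 57/109 = -28719/109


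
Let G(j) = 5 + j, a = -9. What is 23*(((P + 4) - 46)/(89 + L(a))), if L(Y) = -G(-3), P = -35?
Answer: -1771/87 ≈ -20.356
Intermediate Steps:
L(Y) = -2 (L(Y) = -(5 - 3) = -1*2 = -2)
23*(((P + 4) - 46)/(89 + L(a))) = 23*(((-35 + 4) - 46)/(89 - 2)) = 23*((-31 - 46)/87) = 23*(-77*1/87) = 23*(-77/87) = -1771/87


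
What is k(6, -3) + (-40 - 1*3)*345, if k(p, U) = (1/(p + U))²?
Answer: -133514/9 ≈ -14835.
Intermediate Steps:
k(p, U) = (U + p)⁻² (k(p, U) = (1/(U + p))² = (U + p)⁻²)
k(6, -3) + (-40 - 1*3)*345 = (-3 + 6)⁻² + (-40 - 1*3)*345 = 3⁻² + (-40 - 3)*345 = ⅑ - 43*345 = ⅑ - 14835 = -133514/9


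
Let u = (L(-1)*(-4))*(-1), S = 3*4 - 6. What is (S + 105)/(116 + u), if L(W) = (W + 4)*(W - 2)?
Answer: 111/80 ≈ 1.3875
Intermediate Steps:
L(W) = (-2 + W)*(4 + W) (L(W) = (4 + W)*(-2 + W) = (-2 + W)*(4 + W))
S = 6 (S = 12 - 6 = 6)
u = -36 (u = ((-8 + (-1)² + 2*(-1))*(-4))*(-1) = ((-8 + 1 - 2)*(-4))*(-1) = -9*(-4)*(-1) = 36*(-1) = -36)
(S + 105)/(116 + u) = (6 + 105)/(116 - 36) = 111/80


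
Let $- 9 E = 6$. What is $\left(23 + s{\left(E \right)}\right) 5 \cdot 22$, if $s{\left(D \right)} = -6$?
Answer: $1870$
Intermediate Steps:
$E = - \frac{2}{3}$ ($E = \left(- \frac{1}{9}\right) 6 = - \frac{2}{3} \approx -0.66667$)
$\left(23 + s{\left(E \right)}\right) 5 \cdot 22 = \left(23 - 6\right) 5 \cdot 22 = 17 \cdot 110 = 1870$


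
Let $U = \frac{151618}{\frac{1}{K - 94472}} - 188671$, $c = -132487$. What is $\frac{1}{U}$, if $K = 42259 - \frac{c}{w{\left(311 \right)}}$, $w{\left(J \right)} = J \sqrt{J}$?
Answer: $- \frac{238133737433459455}{1885213739433326432935929619} - \frac{6247185743426 \sqrt{311}}{1885213739433326432935929619} \approx -1.2637 \cdot 10^{-10}$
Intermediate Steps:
$w{\left(J \right)} = J^{\frac{3}{2}}$
$K = 42259 + \frac{132487 \sqrt{311}}{96721}$ ($K = 42259 - - \frac{132487}{311^{\frac{3}{2}}} = 42259 - - \frac{132487}{311 \sqrt{311}} = 42259 - - 132487 \frac{\sqrt{311}}{96721} = 42259 - - \frac{132487 \sqrt{311}}{96721} = 42259 + \frac{132487 \sqrt{311}}{96721} \approx 42283.0$)
$U = -7916619305 + \frac{20087413966 \sqrt{311}}{96721}$ ($U = \frac{151618}{\frac{1}{\left(42259 + \frac{132487 \sqrt{311}}{96721}\right) - 94472}} - 188671 = \frac{151618}{\frac{1}{-52213 + \frac{132487 \sqrt{311}}{96721}}} - 188671 = 151618 \left(-52213 + \frac{132487 \sqrt{311}}{96721}\right) - 188671 = \left(-7916430634 + \frac{20087413966 \sqrt{311}}{96721}\right) - 188671 = -7916619305 + \frac{20087413966 \sqrt{311}}{96721} \approx -7.913 \cdot 10^{9}$)
$\frac{1}{U} = \frac{1}{-7916619305 + \frac{20087413966 \sqrt{311}}{96721}}$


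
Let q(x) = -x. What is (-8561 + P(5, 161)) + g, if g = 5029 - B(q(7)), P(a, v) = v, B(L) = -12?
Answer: -3359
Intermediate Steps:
g = 5041 (g = 5029 - 1*(-12) = 5029 + 12 = 5041)
(-8561 + P(5, 161)) + g = (-8561 + 161) + 5041 = -8400 + 5041 = -3359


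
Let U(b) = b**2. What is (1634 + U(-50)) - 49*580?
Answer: -24286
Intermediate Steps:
(1634 + U(-50)) - 49*580 = (1634 + (-50)**2) - 49*580 = (1634 + 2500) - 1*28420 = 4134 - 28420 = -24286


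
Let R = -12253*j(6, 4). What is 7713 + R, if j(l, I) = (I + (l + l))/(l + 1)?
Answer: -142057/7 ≈ -20294.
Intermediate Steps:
j(l, I) = (I + 2*l)/(1 + l)
R = -196048/7 (R = -12253*(4 + 2*6)/(1 + 6) = -12253*(4 + 12)/7 = -12253*16/7 = -196048/7 ≈ -28007.)
7713 + R = 7713 - 196048/7 = -142057/7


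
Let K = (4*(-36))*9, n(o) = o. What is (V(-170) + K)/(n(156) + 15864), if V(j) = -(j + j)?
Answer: -239/4005 ≈ -0.059675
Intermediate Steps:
V(j) = -2*j
K = -1296 (K = -144*9 = -1296)
(V(-170) + K)/(n(156) + 15864) = (-2*(-170) - 1296)/(156 + 15864) = (340 - 1296)/16020 = -956*1/16020 = -239/4005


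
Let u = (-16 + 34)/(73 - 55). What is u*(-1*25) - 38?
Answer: -63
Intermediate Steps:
u = 1 (u = 18/18 = 18*(1/18) = 1)
u*(-1*25) - 38 = 1*(-1*25) - 38 = 1*(-25) - 38 = -25 - 38 = -63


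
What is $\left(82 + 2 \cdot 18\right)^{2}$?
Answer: $13924$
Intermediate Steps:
$\left(82 + 2 \cdot 18\right)^{2} = \left(82 + 36\right)^{2} = 118^{2} = 13924$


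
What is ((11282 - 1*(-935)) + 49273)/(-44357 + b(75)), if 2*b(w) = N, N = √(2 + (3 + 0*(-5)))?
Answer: -10910047720/7870173791 - 122980*√5/7870173791 ≈ -1.3863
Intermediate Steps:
N = √5 (N = √(2 + (3 + 0)) = √(2 + 3) = √5 ≈ 2.2361)
b(w) = √5/2
((11282 - 1*(-935)) + 49273)/(-44357 + b(75)) = ((11282 - 1*(-935)) + 49273)/(-44357 + √5/2) = ((11282 + 935) + 49273)/(-44357 + √5/2) = (12217 + 49273)/(-44357 + √5/2) = 61490/(-44357 + √5/2)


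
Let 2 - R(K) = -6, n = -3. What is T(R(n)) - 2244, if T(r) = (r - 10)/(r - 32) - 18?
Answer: -27143/12 ≈ -2261.9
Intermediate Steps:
R(K) = 8 (R(K) = 2 - 1*(-6) = 2 + 6 = 8)
T(r) = -18 + (-10 + r)/(-32 + r) (T(r) = (-10 + r)/(-32 + r) - 18 = -18 + (-10 + r)/(-32 + r))
T(R(n)) - 2244 = (566 - 17*8)/(-32 + 8) - 2244 = (566 - 136)/(-24) - 2244 = -1/24*430 - 2244 = -215/12 - 2244 = -27143/12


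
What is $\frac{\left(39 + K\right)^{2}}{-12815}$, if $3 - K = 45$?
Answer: $- \frac{9}{12815} \approx -0.0007023$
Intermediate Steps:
$K = -42$ ($K = 3 - 45 = -42$)
$\frac{\left(39 + K\right)^{2}}{-12815} = \frac{\left(39 - 42\right)^{2}}{-12815} = \left(-3\right)^{2} \left(- \frac{1}{12815}\right) = 9 \left(- \frac{1}{12815}\right) = - \frac{9}{12815}$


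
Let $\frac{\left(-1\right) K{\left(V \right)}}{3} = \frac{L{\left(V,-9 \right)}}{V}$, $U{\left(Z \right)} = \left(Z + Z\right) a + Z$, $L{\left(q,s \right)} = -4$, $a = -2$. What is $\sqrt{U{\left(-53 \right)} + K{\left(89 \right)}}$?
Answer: $\frac{\sqrt{1260507}}{89} \approx 12.615$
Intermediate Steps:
$U{\left(Z \right)} = - 3 Z$ ($U{\left(Z \right)} = \left(Z + Z\right) \left(-2\right) + Z = 2 Z \left(-2\right) + Z = - 4 Z + Z = - 3 Z$)
$K{\left(V \right)} = \frac{12}{V}$ ($K{\left(V \right)} = - 3 \left(- \frac{4}{V}\right) = \frac{12}{V}$)
$\sqrt{U{\left(-53 \right)} + K{\left(89 \right)}} = \sqrt{\left(-3\right) \left(-53\right) + \frac{12}{89}} = \sqrt{159 + 12 \cdot \frac{1}{89}} = \sqrt{159 + \frac{12}{89}} = \sqrt{\frac{14163}{89}} = \frac{\sqrt{1260507}}{89}$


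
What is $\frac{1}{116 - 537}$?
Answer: $- \frac{1}{421} \approx -0.0023753$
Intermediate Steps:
$\frac{1}{116 - 537} = \frac{1}{-421} = - \frac{1}{421}$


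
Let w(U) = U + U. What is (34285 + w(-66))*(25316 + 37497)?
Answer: 2145252389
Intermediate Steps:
w(U) = 2*U
(34285 + w(-66))*(25316 + 37497) = (34285 + 2*(-66))*(25316 + 37497) = (34285 - 132)*62813 = 34153*62813 = 2145252389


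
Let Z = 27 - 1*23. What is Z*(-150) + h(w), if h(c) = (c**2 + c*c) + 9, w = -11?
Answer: -349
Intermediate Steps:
h(c) = 9 + 2*c**2 (h(c) = (c**2 + c**2) + 9 = 2*c**2 + 9 = 9 + 2*c**2)
Z = 4 (Z = 27 - 23 = 4)
Z*(-150) + h(w) = 4*(-150) + (9 + 2*(-11)**2) = -600 + (9 + 2*121) = -600 + (9 + 242) = -600 + 251 = -349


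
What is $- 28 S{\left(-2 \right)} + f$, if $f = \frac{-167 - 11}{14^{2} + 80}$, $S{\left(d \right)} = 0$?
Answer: $- \frac{89}{138} \approx -0.64493$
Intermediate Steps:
$f = - \frac{89}{138}$ ($f = - \frac{178}{196 + 80} = - \frac{178}{276} = \left(-178\right) \frac{1}{276} = - \frac{89}{138} \approx -0.64493$)
$- 28 S{\left(-2 \right)} + f = \left(-28\right) 0 - \frac{89}{138} = 0 - \frac{89}{138} = - \frac{89}{138}$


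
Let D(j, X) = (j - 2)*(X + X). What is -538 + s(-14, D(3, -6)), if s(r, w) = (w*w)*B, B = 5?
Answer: 182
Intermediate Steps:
D(j, X) = 2*X*(-2 + j) (D(j, X) = (-2 + j)*(2*X) = 2*X*(-2 + j))
s(r, w) = 5*w² (s(r, w) = (w*w)*5 = w²*5 = 5*w²)
-538 + s(-14, D(3, -6)) = -538 + 5*(2*(-6)*(-2 + 3))² = -538 + 5*(2*(-6)*1)² = -538 + 5*(-12)² = -538 + 5*144 = -538 + 720 = 182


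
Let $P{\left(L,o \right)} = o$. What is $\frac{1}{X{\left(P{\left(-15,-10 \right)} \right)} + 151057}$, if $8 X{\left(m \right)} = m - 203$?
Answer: $\frac{8}{1208243} \approx 6.6212 \cdot 10^{-6}$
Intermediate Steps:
$X{\left(m \right)} = - \frac{203}{8} + \frac{m}{8}$ ($X{\left(m \right)} = \frac{m - 203}{8} = \frac{-203 + m}{8} = - \frac{203}{8} + \frac{m}{8}$)
$\frac{1}{X{\left(P{\left(-15,-10 \right)} \right)} + 151057} = \frac{1}{\left(- \frac{203}{8} + \frac{1}{8} \left(-10\right)\right) + 151057} = \frac{1}{\left(- \frac{203}{8} - \frac{5}{4}\right) + 151057} = \frac{1}{- \frac{213}{8} + 151057} = \frac{1}{\frac{1208243}{8}} = \frac{8}{1208243}$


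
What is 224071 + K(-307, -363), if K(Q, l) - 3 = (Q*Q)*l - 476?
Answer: -33988789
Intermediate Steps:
K(Q, l) = -473 + l*Q² (K(Q, l) = 3 + ((Q*Q)*l - 476) = 3 + (Q²*l - 476) = 3 + (l*Q² - 476) = 3 + (-476 + l*Q²) = -473 + l*Q²)
224071 + K(-307, -363) = 224071 + (-473 - 363*(-307)²) = 224071 + (-473 - 363*94249) = 224071 + (-473 - 34212387) = 224071 - 34212860 = -33988789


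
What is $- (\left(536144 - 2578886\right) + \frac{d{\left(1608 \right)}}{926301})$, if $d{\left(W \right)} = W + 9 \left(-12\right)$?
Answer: $\frac{630731318614}{308767} \approx 2.0427 \cdot 10^{6}$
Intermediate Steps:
$d{\left(W \right)} = -108 + W$ ($d{\left(W \right)} = W - 108 = -108 + W$)
$- (\left(536144 - 2578886\right) + \frac{d{\left(1608 \right)}}{926301}) = - (\left(536144 - 2578886\right) + \frac{-108 + 1608}{926301}) = - (-2042742 + 1500 \cdot \frac{1}{926301}) = - (-2042742 + \frac{500}{308767}) = \left(-1\right) \left(- \frac{630731318614}{308767}\right) = \frac{630731318614}{308767}$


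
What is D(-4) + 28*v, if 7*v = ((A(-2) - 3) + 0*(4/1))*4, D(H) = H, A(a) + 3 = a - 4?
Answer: -196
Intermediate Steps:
A(a) = -7 + a (A(a) = -3 + (a - 4) = -3 + (-4 + a) = -7 + a)
v = -48/7 (v = ((((-7 - 2) - 3) + 0*(4/1))*4)/7 = (((-9 - 3) + 0*(4*1))*4)/7 = ((-12 + 0*4)*4)/7 = ((-12 + 0)*4)/7 = (-12*4)/7 = (1/7)*(-48) = -48/7 ≈ -6.8571)
D(-4) + 28*v = -4 + 28*(-48/7) = -4 - 192 = -196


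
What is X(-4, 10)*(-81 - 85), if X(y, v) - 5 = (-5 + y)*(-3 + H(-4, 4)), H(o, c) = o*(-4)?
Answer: 18592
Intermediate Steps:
H(o, c) = -4*o
X(y, v) = -60 + 13*y (X(y, v) = 5 + (-5 + y)*(-3 - 4*(-4)) = 5 + (-5 + y)*(-3 + 16) = 5 + (-5 + y)*13 = 5 + (-65 + 13*y) = -60 + 13*y)
X(-4, 10)*(-81 - 85) = (-60 + 13*(-4))*(-81 - 85) = (-60 - 52)*(-166) = -112*(-166) = 18592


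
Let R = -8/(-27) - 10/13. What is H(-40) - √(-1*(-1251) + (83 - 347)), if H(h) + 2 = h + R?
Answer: -14908/351 - √987 ≈ -73.890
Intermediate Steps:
R = -166/351 (R = -8*(-1/27) - 10*1/13 = 8/27 - 10/13 = -166/351 ≈ -0.47293)
H(h) = -868/351 + h (H(h) = -2 + (h - 166/351) = -2 + (-166/351 + h) = -868/351 + h)
H(-40) - √(-1*(-1251) + (83 - 347)) = (-868/351 - 40) - √(-1*(-1251) + (83 - 347)) = -14908/351 - √(1251 - 264) = -14908/351 - √987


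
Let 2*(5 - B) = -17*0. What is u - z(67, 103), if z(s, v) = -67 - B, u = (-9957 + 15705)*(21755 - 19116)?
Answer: 15169044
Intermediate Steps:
B = 5 (B = 5 - (-17)*0/2 = 5 - 1/2*0 = 5 + 0 = 5)
u = 15168972 (u = 5748*2639 = 15168972)
z(s, v) = -72 (z(s, v) = -67 - 1*5 = -67 - 5 = -72)
u - z(67, 103) = 15168972 - 1*(-72) = 15168972 + 72 = 15169044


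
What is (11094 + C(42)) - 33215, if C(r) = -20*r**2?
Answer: -57401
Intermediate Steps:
(11094 + C(42)) - 33215 = (11094 - 20*42**2) - 33215 = (11094 - 20*1764) - 33215 = (11094 - 35280) - 33215 = -24186 - 33215 = -57401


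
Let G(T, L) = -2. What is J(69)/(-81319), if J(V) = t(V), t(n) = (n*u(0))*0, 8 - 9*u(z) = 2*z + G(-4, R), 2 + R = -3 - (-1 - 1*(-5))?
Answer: 0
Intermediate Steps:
R = -9 (R = -2 + (-3 - (-1 - 1*(-5))) = -2 + (-3 - (-1 + 5)) = -2 + (-3 - 1*4) = -2 + (-3 - 4) = -2 - 7 = -9)
u(z) = 10/9 - 2*z/9 (u(z) = 8/9 - (2*z - 2)/9 = 8/9 - (-2 + 2*z)/9 = 8/9 + (2/9 - 2*z/9) = 10/9 - 2*z/9)
t(n) = 0 (t(n) = (n*(10/9 - 2/9*0))*0 = (n*(10/9 + 0))*0 = (n*(10/9))*0 = (10*n/9)*0 = 0)
J(V) = 0
J(69)/(-81319) = 0/(-81319) = 0*(-1/81319) = 0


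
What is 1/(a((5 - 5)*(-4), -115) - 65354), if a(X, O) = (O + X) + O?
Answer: -1/65584 ≈ -1.5248e-5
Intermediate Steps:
a(X, O) = X + 2*O
1/(a((5 - 5)*(-4), -115) - 65354) = 1/(((5 - 5)*(-4) + 2*(-115)) - 65354) = 1/((0*(-4) - 230) - 65354) = 1/((0 - 230) - 65354) = 1/(-230 - 65354) = 1/(-65584) = -1/65584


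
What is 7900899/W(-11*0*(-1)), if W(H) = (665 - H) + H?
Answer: 7900899/665 ≈ 11881.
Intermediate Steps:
W(H) = 665
7900899/W(-11*0*(-1)) = 7900899/665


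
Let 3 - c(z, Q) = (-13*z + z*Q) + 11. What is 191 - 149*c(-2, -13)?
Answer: 9131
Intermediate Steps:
c(z, Q) = -8 + 13*z - Q*z (c(z, Q) = 3 - ((-13*z + z*Q) + 11) = 3 - ((-13*z + Q*z) + 11) = 3 - (11 - 13*z + Q*z) = 3 + (-11 + 13*z - Q*z) = -8 + 13*z - Q*z)
191 - 149*c(-2, -13) = 191 - 149*(-8 + 13*(-2) - 1*(-13)*(-2)) = 191 - 149*(-8 - 26 - 26) = 191 - 149*(-60) = 191 + 8940 = 9131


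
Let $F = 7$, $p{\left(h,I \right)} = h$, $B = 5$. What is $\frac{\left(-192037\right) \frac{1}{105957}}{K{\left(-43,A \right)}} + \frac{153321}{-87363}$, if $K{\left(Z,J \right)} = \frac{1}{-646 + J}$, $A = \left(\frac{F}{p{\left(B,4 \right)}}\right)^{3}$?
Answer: $\frac{149661311689088}{128565574875} \approx 1164.1$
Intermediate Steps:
$A = \frac{343}{125}$ ($A = \left(\frac{7}{5}\right)^{3} = \frac{343}{125} \approx 2.744$)
$\frac{\left(-192037\right) \frac{1}{105957}}{K{\left(-43,A \right)}} + \frac{153321}{-87363} = \frac{\left(-192037\right) \frac{1}{105957}}{\frac{1}{-646 + \frac{343}{125}}} + \frac{153321}{-87363} = \frac{\left(-192037\right) \frac{1}{105957}}{\frac{1}{- \frac{80407}{125}}} + 153321 \left(- \frac{1}{87363}\right) = - \frac{192037}{105957 \left(- \frac{125}{80407}\right)} - \frac{51107}{29121} = \left(- \frac{192037}{105957}\right) \left(- \frac{80407}{125}\right) - \frac{51107}{29121} = \frac{15441119059}{13244625} - \frac{51107}{29121} = \frac{149661311689088}{128565574875}$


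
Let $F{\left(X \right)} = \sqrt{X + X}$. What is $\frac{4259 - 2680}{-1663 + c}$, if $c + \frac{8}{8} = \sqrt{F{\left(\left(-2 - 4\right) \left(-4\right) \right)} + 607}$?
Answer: $- \frac{1579}{1664 - \sqrt{607 + 4 \sqrt{3}}} \approx -0.96326$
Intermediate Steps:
$F{\left(X \right)} = \sqrt{2} \sqrt{X}$ ($F{\left(X \right)} = \sqrt{2 X} = \sqrt{2} \sqrt{X}$)
$c = -1 + \sqrt{607 + 4 \sqrt{3}}$ ($c = -1 + \sqrt{\sqrt{2} \sqrt{\left(-2 - 4\right) \left(-4\right)} + 607} = -1 + \sqrt{\sqrt{2} \sqrt{\left(-6\right) \left(-4\right)} + 607} = -1 + \sqrt{\sqrt{2} \sqrt{24} + 607} = -1 + \sqrt{\sqrt{2} \cdot 2 \sqrt{6} + 607} = -1 + \sqrt{4 \sqrt{3} + 607} = -1 + \sqrt{607 + 4 \sqrt{3}} \approx 23.778$)
$\frac{4259 - 2680}{-1663 + c} = \frac{4259 - 2680}{-1663 - \left(1 - \sqrt{607 + 4 \sqrt{3}}\right)} = \frac{1579}{-1664 + \sqrt{607 + 4 \sqrt{3}}}$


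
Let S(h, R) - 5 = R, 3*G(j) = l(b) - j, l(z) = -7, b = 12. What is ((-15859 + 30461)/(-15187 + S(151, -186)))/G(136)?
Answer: 21903/1098812 ≈ 0.019933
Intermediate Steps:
G(j) = -7/3 - j/3 (G(j) = (-7 - j)/3 = -7/3 - j/3)
S(h, R) = 5 + R
((-15859 + 30461)/(-15187 + S(151, -186)))/G(136) = ((-15859 + 30461)/(-15187 + (5 - 186)))/(-7/3 - 1/3*136) = (14602/(-15187 - 181))/(-7/3 - 136/3) = (14602/(-15368))/(-143/3) = (14602*(-1/15368))*(-3/143) = -7301/7684*(-3/143) = 21903/1098812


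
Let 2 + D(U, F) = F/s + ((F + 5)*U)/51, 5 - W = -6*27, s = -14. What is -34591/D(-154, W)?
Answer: 24697974/380777 ≈ 64.862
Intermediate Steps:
W = 167 (W = 5 - (-6)*27 = 5 - 1*(-162) = 5 + 162 = 167)
D(U, F) = -2 - F/14 + U*(5 + F)/51 (D(U, F) = -2 + (F/(-14) + ((F + 5)*U)/51) = -2 + (F*(-1/14) + ((5 + F)*U)*(1/51)) = -2 + (-F/14 + (U*(5 + F))*(1/51)) = -2 + (-F/14 + U*(5 + F)/51) = -2 - F/14 + U*(5 + F)/51)
-34591/D(-154, W) = -34591/(-2 - 1/14*167 + (5/51)*(-154) + (1/51)*167*(-154)) = -34591/(-2 - 167/14 - 770/51 - 25718/51) = -34591/(-380777/714) = -34591*(-714/380777) = 24697974/380777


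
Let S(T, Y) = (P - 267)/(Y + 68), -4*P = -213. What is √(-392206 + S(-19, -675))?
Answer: I*√578031114991/1214 ≈ 626.26*I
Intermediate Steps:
P = 213/4 (P = -¼*(-213) = 213/4 ≈ 53.250)
S(T, Y) = -855/(4*(68 + Y)) (S(T, Y) = (213/4 - 267)/(Y + 68) = -855/(4*(68 + Y)))
√(-392206 + S(-19, -675)) = √(-392206 - 855/(272 + 4*(-675))) = √(-392206 - 855/(272 - 2700)) = √(-392206 - 855/(-2428)) = √(-392206 - 855*(-1/2428)) = √(-392206 + 855/2428) = √(-952275313/2428) = I*√578031114991/1214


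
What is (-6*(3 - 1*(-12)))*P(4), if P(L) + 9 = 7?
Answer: 180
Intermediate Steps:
P(L) = -2 (P(L) = -9 + 7 = -2)
(-6*(3 - 1*(-12)))*P(4) = -6*(3 - 1*(-12))*(-2) = -6*(3 + 12)*(-2) = -6*15*(-2) = -90*(-2) = 180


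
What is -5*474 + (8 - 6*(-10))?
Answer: -2302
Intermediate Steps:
-5*474 + (8 - 6*(-10)) = -2370 + (8 + 60) = -2370 + 68 = -2302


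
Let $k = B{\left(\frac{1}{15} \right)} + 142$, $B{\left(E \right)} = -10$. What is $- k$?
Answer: $-132$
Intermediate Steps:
$k = 132$ ($k = -10 + 142 = 132$)
$- k = \left(-1\right) 132 = -132$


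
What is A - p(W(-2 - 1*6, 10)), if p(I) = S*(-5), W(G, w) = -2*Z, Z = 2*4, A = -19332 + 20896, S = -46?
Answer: 1334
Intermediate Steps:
A = 1564
Z = 8
W(G, w) = -16 (W(G, w) = -2*8 = -16)
p(I) = 230 (p(I) = -46*(-5) = 230)
A - p(W(-2 - 1*6, 10)) = 1564 - 1*230 = 1564 - 230 = 1334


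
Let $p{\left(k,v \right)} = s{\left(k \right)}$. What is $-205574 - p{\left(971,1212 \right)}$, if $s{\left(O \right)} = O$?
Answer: $-206545$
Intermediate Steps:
$p{\left(k,v \right)} = k$
$-205574 - p{\left(971,1212 \right)} = -205574 - 971 = -206545$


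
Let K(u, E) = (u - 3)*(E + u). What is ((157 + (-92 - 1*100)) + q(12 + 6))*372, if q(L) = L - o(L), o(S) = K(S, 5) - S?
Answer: -127968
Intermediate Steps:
K(u, E) = (-3 + u)*(E + u)
o(S) = -15 + S + S**2 (o(S) = (S**2 - 3*5 - 3*S + 5*S) - S = (S**2 - 15 - 3*S + 5*S) - S = (-15 + S**2 + 2*S) - S = -15 + S + S**2)
q(L) = 15 - L**2 (q(L) = L - (-15 + L + L**2) = L + (15 - L - L**2) = 15 - L**2)
((157 + (-92 - 1*100)) + q(12 + 6))*372 = ((157 + (-92 - 1*100)) + (15 - (12 + 6)**2))*372 = ((157 + (-92 - 100)) + (15 - 1*18**2))*372 = ((157 - 192) + (15 - 1*324))*372 = (-35 + (15 - 324))*372 = (-35 - 309)*372 = -344*372 = -127968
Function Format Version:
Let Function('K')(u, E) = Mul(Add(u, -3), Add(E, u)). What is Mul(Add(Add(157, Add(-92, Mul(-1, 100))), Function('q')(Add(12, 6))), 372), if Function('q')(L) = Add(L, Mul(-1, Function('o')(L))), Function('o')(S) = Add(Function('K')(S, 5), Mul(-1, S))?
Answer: -127968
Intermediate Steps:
Function('K')(u, E) = Mul(Add(-3, u), Add(E, u))
Function('o')(S) = Add(-15, S, Pow(S, 2)) (Function('o')(S) = Add(Add(Pow(S, 2), Mul(-3, 5), Mul(-3, S), Mul(5, S)), Mul(-1, S)) = Add(Add(Pow(S, 2), -15, Mul(-3, S), Mul(5, S)), Mul(-1, S)) = Add(Add(-15, Pow(S, 2), Mul(2, S)), Mul(-1, S)) = Add(-15, S, Pow(S, 2)))
Function('q')(L) = Add(15, Mul(-1, Pow(L, 2))) (Function('q')(L) = Add(L, Mul(-1, Add(-15, L, Pow(L, 2)))) = Add(L, Add(15, Mul(-1, L), Mul(-1, Pow(L, 2)))) = Add(15, Mul(-1, Pow(L, 2))))
Mul(Add(Add(157, Add(-92, Mul(-1, 100))), Function('q')(Add(12, 6))), 372) = Mul(Add(Add(157, Add(-92, Mul(-1, 100))), Add(15, Mul(-1, Pow(Add(12, 6), 2)))), 372) = Mul(Add(Add(157, Add(-92, -100)), Add(15, Mul(-1, Pow(18, 2)))), 372) = Mul(Add(Add(157, -192), Add(15, Mul(-1, 324))), 372) = Mul(Add(-35, Add(15, -324)), 372) = Mul(Add(-35, -309), 372) = Mul(-344, 372) = -127968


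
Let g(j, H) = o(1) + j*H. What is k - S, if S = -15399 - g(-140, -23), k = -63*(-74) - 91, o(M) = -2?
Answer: 23188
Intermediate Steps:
g(j, H) = -2 + H*j (g(j, H) = -2 + j*H = -2 + H*j)
k = 4571 (k = 4662 - 91 = 4571)
S = -18617 (S = -15399 - (-2 - 23*(-140)) = -15399 - (-2 + 3220) = -15399 - 1*3218 = -15399 - 3218 = -18617)
k - S = 4571 - 1*(-18617) = 4571 + 18617 = 23188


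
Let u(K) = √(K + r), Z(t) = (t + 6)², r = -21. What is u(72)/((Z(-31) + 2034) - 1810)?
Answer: √51/849 ≈ 0.0084116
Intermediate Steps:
Z(t) = (6 + t)²
u(K) = √(-21 + K) (u(K) = √(K - 21) = √(-21 + K))
u(72)/((Z(-31) + 2034) - 1810) = √(-21 + 72)/(((6 - 31)² + 2034) - 1810) = √51/(((-25)² + 2034) - 1810) = √51/((625 + 2034) - 1810) = √51/(2659 - 1810) = √51/849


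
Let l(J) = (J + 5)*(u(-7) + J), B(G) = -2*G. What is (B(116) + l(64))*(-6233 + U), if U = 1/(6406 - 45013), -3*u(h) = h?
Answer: -1045569642040/38607 ≈ -2.7082e+7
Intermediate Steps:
u(h) = -h/3
U = -1/38607 (U = 1/(-38607) = -1/38607 ≈ -2.5902e-5)
l(J) = (5 + J)*(7/3 + J) (l(J) = (J + 5)*(-1/3*(-7) + J) = (5 + J)*(7/3 + J))
(B(116) + l(64))*(-6233 + U) = (-2*116 + (35/3 + 64**2 + (22/3)*64))*(-6233 - 1/38607) = (-232 + (35/3 + 4096 + 1408/3))*(-240637432/38607) = (-232 + 4577)*(-240637432/38607) = 4345*(-240637432/38607) = -1045569642040/38607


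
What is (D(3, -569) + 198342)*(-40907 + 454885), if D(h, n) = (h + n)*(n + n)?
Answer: 348755766100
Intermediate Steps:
D(h, n) = 2*n*(h + n) (D(h, n) = (h + n)*(2*n) = 2*n*(h + n))
(D(3, -569) + 198342)*(-40907 + 454885) = (2*(-569)*(3 - 569) + 198342)*(-40907 + 454885) = (2*(-569)*(-566) + 198342)*413978 = (644108 + 198342)*413978 = 842450*413978 = 348755766100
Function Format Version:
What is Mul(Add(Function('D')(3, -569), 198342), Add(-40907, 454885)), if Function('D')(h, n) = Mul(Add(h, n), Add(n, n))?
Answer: 348755766100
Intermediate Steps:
Function('D')(h, n) = Mul(2, n, Add(h, n)) (Function('D')(h, n) = Mul(Add(h, n), Mul(2, n)) = Mul(2, n, Add(h, n)))
Mul(Add(Function('D')(3, -569), 198342), Add(-40907, 454885)) = Mul(Add(Mul(2, -569, Add(3, -569)), 198342), Add(-40907, 454885)) = Mul(Add(Mul(2, -569, -566), 198342), 413978) = Mul(Add(644108, 198342), 413978) = Mul(842450, 413978) = 348755766100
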